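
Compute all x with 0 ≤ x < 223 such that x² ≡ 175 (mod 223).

93, 130

Since 223 ≡ 3 (mod 4), a square root of 175 is 175^((223+1)/4) = 175^56 mod 223.
Repeated squaring: 175^2≡74, 175^4≡124, 175^8≡212, 175^16≡121, 175^32≡146 (mod 223).
175^56 = 175^(32+16+8) ≡ 130 (mod 223).
Check: 130² = 16900 ≡ 175 (mod 223). The two roots are 93 and 130.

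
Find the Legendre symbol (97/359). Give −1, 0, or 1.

-1

Reciprocity: 97 ≡ 1 and 359 ≡ 3 (mod 4), so (97/359) = +(359/97).
Reduce top mod 97: now compute (68/97).
Pull out 2^2: since 97 ≡ 1 (mod 8), (2/97) = +1, so (2/97)^2 = +1.
Reciprocity: 17 ≡ 1 and 97 ≡ 1 (mod 4), so (17/97) = +(97/17).
Reduce top mod 17: now compute (12/17).
Pull out 2^2: since 17 ≡ 1 (mod 8), (2/17) = +1, so (2/17)^2 = +1.
Reciprocity: 3 ≡ 3 and 17 ≡ 1 (mod 4), so (3/17) = +(17/3).
Reduce top mod 3: now compute (2/3).
Pull out 2: since 3 ≡ 3 (mod 8), (2/3) = -1.
Reached (1/3) = 1. Collecting the sign flips along the way, the symbol is -1.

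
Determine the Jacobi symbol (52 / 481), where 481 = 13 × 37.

Pull out 2^2: since 481 ≡ 1 (mod 8), (2/481) = +1, so (2/481)^2 = +1.
Reciprocity: 13 ≡ 1 and 481 ≡ 1 (mod 4), so (13/481) = +(481/13).
Reduce top mod 13: now compute (0/13).
Top reduces to 0: gcd > 1, so the symbol is 0.

0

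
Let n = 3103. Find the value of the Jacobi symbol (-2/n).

First reduce: -2 ≡ 3101 (mod 3103).
Reciprocity: 3101 ≡ 1 and 3103 ≡ 3 (mod 4), so (3101/3103) = +(3103/3101).
Reduce top mod 3101: now compute (2/3101).
Pull out 2: since 3101 ≡ 5 (mod 8), (2/3101) = -1.
Reached (1/3101) = 1. Collecting the sign flips along the way, the symbol is -1.

-1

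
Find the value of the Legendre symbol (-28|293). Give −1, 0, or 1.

Euler's criterion: (-28/293) ≡ 265^146 (mod 293).
265^2 ≡ 198 (mod 293)
265^4 ≡ 235 (mod 293)
265^8 ≡ 141 (mod 293)
265^16 ≡ 250 (mod 293)
265^32 ≡ 91 (mod 293)
265^64 ≡ 77 (mod 293)
265^128 ≡ 69 (mod 293)
265^146 = 265^(128+16+2) ≡ 292 (mod 293).
Result is 292 ≡ −1, so (-28/293) = −1.

-1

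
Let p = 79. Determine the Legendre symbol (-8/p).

First reduce: -8 ≡ 71 (mod 79).
Reciprocity: 71 ≡ 3 and 79 ≡ 3 (mod 4), so (71/79) = −(79/71).
Reduce top mod 71: now compute (8/71).
Pull out 2^3: since 71 ≡ 7 (mod 8), (2/71) = +1, so (2/71)^3 = +1.
Reached (1/71) = 1. Collecting the sign flips along the way, the symbol is -1.

-1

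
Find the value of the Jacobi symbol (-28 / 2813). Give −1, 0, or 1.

-1

First reduce: -28 ≡ 2785 (mod 2813).
Reciprocity: 2785 ≡ 1 and 2813 ≡ 1 (mod 4), so (2785/2813) = +(2813/2785).
Reduce top mod 2785: now compute (28/2785).
Pull out 2^2: since 2785 ≡ 1 (mod 8), (2/2785) = +1, so (2/2785)^2 = +1.
Reciprocity: 7 ≡ 3 and 2785 ≡ 1 (mod 4), so (7/2785) = +(2785/7).
Reduce top mod 7: now compute (6/7).
Pull out 2: since 7 ≡ 7 (mod 8), (2/7) = +1.
Reciprocity: 3 ≡ 3 and 7 ≡ 3 (mod 4), so (3/7) = −(7/3).
Reduce top mod 3: now compute (1/3).
Reached (1/3) = 1. Collecting the sign flips along the way, the symbol is -1.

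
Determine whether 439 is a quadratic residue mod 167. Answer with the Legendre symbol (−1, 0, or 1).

First reduce: 439 ≡ 105 (mod 167).
Reciprocity: 105 ≡ 1 and 167 ≡ 3 (mod 4), so (105/167) = +(167/105).
Reduce top mod 105: now compute (62/105).
Pull out 2: since 105 ≡ 1 (mod 8), (2/105) = +1.
Reciprocity: 31 ≡ 3 and 105 ≡ 1 (mod 4), so (31/105) = +(105/31).
Reduce top mod 31: now compute (12/31).
Pull out 2^2: since 31 ≡ 7 (mod 8), (2/31) = +1, so (2/31)^2 = +1.
Reciprocity: 3 ≡ 3 and 31 ≡ 3 (mod 4), so (3/31) = −(31/3).
Reduce top mod 3: now compute (1/3).
Reached (1/3) = 1. Collecting the sign flips along the way, the symbol is -1.

-1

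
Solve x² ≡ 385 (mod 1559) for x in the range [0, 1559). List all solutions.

182, 1377

Since 1559 ≡ 3 (mod 4), a square root of 385 is 385^((1559+1)/4) = 385^390 mod 1559.
Repeated squaring: 385^2≡120, 385^4≡369, 385^8≡528, 385^16≡1282, 385^32≡338, 385^64≡437, 385^128≡771, 385^256≡462 (mod 1559).
385^390 = 385^(256+128+4+2) ≡ 182 (mod 1559).
Check: 182² = 33124 ≡ 385 (mod 1559). The two roots are 182 and 1377.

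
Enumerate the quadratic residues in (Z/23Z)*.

1, 2, 3, 4, 6, 8, 9, 12, 13, 16, 18

Square k = 1,…,11 (k and 23−k give the same square):
1²=1, 2²=4, 3²=9, 4²=16, 5²≡2, 6²≡13, 7²≡3, 8²≡18, 9²≡12, 10²≡8, 11²≡6 (mod 23).
So the quadratic residues mod 23 are {1, 2, 3, 4, 6, 8, 9, 12, 13, 16, 18}.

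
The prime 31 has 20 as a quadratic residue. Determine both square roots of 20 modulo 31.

12, 19

Since 31 ≡ 3 (mod 4), a square root of 20 is 20^((31+1)/4) = 20^8 mod 31.
Repeated squaring: 20^2≡28, 20^4≡9, 20^8≡19 (mod 31).
20^8 = 20^(8) ≡ 19 (mod 31).
Check: 19² = 361 ≡ 20 (mod 31). The two roots are 12 and 19.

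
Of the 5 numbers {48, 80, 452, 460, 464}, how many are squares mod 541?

(48/541) = +1 → QR.
(80/541) = +1 → QR.
(452/541) = -1 → non-residue.
(460/541) = +1 → QR.
(464/541) = -1 → non-residue.
Total quadratic residues among the 5: 3.

3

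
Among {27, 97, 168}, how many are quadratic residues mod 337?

(27/337) = +1 → QR.
(97/337) = -1 → non-residue.
(168/337) = +1 → QR.
Total quadratic residues among the 3: 2.

2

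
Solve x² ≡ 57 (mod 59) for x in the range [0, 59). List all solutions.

23, 36

Since 59 ≡ 3 (mod 4), a square root of 57 is 57^((59+1)/4) = 57^15 mod 59.
Repeated squaring: 57^2≡4, 57^4≡16, 57^8≡20 (mod 59).
57^15 = 57^(8+4+2+1) ≡ 36 (mod 59).
Check: 36² = 1296 ≡ 57 (mod 59). The two roots are 23 and 36.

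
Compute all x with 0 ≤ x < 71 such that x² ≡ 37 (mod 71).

26, 45

Since 71 ≡ 3 (mod 4), a square root of 37 is 37^((71+1)/4) = 37^18 mod 71.
Repeated squaring: 37^2≡20, 37^4≡45, 37^8≡37, 37^16≡20 (mod 71).
37^18 = 37^(16+2) ≡ 45 (mod 71).
Check: 45² = 2025 ≡ 37 (mod 71). The two roots are 26 and 45.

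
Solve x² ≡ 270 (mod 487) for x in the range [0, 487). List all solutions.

Since 487 ≡ 3 (mod 4), a square root of 270 is 270^((487+1)/4) = 270^122 mod 487.
Repeated squaring: 270^2≡337, 270^4≡98, 270^8≡351, 270^16≡477, 270^32≡100, 270^64≡260 (mod 487).
270^122 = 270^(64+32+16+8+2) ≡ 277 (mod 487).
Check: 277² = 76729 ≡ 270 (mod 487). The two roots are 210 and 277.

210, 277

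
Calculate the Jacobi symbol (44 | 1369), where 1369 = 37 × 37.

1

Pull out 2^2: since 1369 ≡ 1 (mod 8), (2/1369) = +1, so (2/1369)^2 = +1.
Reciprocity: 11 ≡ 3 and 1369 ≡ 1 (mod 4), so (11/1369) = +(1369/11).
Reduce top mod 11: now compute (5/11).
Reciprocity: 5 ≡ 1 and 11 ≡ 3 (mod 4), so (5/11) = +(11/5).
Reduce top mod 5: now compute (1/5).
Reached (1/5) = 1. Collecting the sign flips along the way, the symbol is +1.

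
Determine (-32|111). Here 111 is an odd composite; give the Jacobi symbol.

First reduce: -32 ≡ 79 (mod 111).
Reciprocity: 79 ≡ 3 and 111 ≡ 3 (mod 4), so (79/111) = −(111/79).
Reduce top mod 79: now compute (32/79).
Pull out 2^5: since 79 ≡ 7 (mod 8), (2/79) = +1, so (2/79)^5 = +1.
Reached (1/79) = 1. Collecting the sign flips along the way, the symbol is -1.

-1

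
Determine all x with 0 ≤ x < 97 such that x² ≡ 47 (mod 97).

97 ≡ 1 (mod 4), so we find a root by search.
Trying successive values, 12² = 144 ≡ 47 (mod 97). The other root is 97 − 12 = 85.

12, 85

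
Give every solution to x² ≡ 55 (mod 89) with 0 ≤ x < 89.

12, 77

89 ≡ 1 (mod 4), so we find a root by search.
Trying successive values, 12² = 144 ≡ 55 (mod 89). The other root is 89 − 12 = 77.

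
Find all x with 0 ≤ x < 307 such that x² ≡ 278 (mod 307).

120, 187

Since 307 ≡ 3 (mod 4), a square root of 278 is 278^((307+1)/4) = 278^77 mod 307.
Repeated squaring: 278^2≡227, 278^4≡260, 278^8≡60, 278^16≡223, 278^32≡302, 278^64≡25 (mod 307).
278^77 = 278^(64+8+4+1) ≡ 187 (mod 307).
Check: 187² = 34969 ≡ 278 (mod 307). The two roots are 120 and 187.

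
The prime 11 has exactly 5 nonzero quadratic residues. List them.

1,3,4,5,9

Square k = 1,…,5 (k and 11−k give the same square):
1²=1, 2²=4, 3²=9, 4²≡5, 5²≡3 (mod 11).
So the quadratic residues mod 11 are {1, 3, 4, 5, 9}.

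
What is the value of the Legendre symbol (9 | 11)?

1

Euler's criterion: (9/11) ≡ 9^5 (mod 11).
9^2 ≡ 4 (mod 11)
9^4 ≡ 5 (mod 11)
9^5 = 9^(4+1) ≡ 1 (mod 11).
Result is 1, so (9/11) = 1.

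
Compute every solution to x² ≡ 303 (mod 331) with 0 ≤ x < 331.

Since 331 ≡ 3 (mod 4), a square root of 303 is 303^((331+1)/4) = 303^83 mod 331.
Repeated squaring: 303^2≡122, 303^4≡320, 303^8≡121, 303^16≡77, 303^32≡302, 303^64≡179 (mod 331).
303^83 = 303^(64+16+2+1) ≡ 36 (mod 331).
Check: 36² = 1296 ≡ 303 (mod 331). The two roots are 36 and 295.

36, 295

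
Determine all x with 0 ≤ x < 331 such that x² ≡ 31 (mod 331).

Since 331 ≡ 3 (mod 4), a square root of 31 is 31^((331+1)/4) = 31^83 mod 331.
Repeated squaring: 31^2≡299, 31^4≡31, 31^8≡299, 31^16≡31, 31^32≡299, 31^64≡31 (mod 331).
31^83 = 31^(64+16+2+1) ≡ 299 (mod 331).
Check: 299² = 89401 ≡ 31 (mod 331). The two roots are 32 and 299.

32, 299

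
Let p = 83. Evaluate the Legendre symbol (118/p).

-1

Euler's criterion: (118/83) ≡ 35^41 (mod 83).
35^2 ≡ 63 (mod 83)
35^4 ≡ 68 (mod 83)
35^8 ≡ 59 (mod 83)
35^16 ≡ 78 (mod 83)
35^32 ≡ 25 (mod 83)
35^41 = 35^(32+8+1) ≡ 82 (mod 83).
Result is 82 ≡ −1, so (118/83) = −1.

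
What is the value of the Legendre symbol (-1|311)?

-1

Euler's criterion: (-1/311) ≡ 310^155 (mod 311).
310^2 ≡ 1 (mod 311)
310^4 ≡ 1 (mod 311)
310^8 ≡ 1 (mod 311)
310^16 ≡ 1 (mod 311)
310^32 ≡ 1 (mod 311)
310^64 ≡ 1 (mod 311)
310^128 ≡ 1 (mod 311)
310^155 = 310^(128+16+8+2+1) ≡ 310 (mod 311).
Result is 310 ≡ −1, so (-1/311) = −1.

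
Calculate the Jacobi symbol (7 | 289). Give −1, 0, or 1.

Reciprocity: 7 ≡ 3 and 289 ≡ 1 (mod 4), so (7/289) = +(289/7).
Reduce top mod 7: now compute (2/7).
Pull out 2: since 7 ≡ 7 (mod 8), (2/7) = +1.
Reached (1/7) = 1. Collecting the sign flips along the way, the symbol is +1.

1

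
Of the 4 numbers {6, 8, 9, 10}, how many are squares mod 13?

2

(6/13) = -1 → non-residue.
(8/13) = -1 → non-residue.
(9/13) = +1 → QR.
(10/13) = +1 → QR.
Total quadratic residues among the 4: 2.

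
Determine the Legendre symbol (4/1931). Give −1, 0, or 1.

Pull out 2^2: since 1931 ≡ 3 (mod 8), (2/1931) = -1, so (2/1931)^2 = +1.
Reached (1/1931) = 1. Collecting the sign flips along the way, the symbol is +1.

1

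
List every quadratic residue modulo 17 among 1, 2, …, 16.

1, 2, 4, 8, 9, 13, 15, 16

Square k = 1,…,8 (k and 17−k give the same square):
1²=1, 2²=4, 3²=9, 4²=16, 5²≡8, 6²≡2, 7²≡15, 8²≡13 (mod 17).
So the quadratic residues mod 17 are {1, 2, 4, 8, 9, 13, 15, 16}.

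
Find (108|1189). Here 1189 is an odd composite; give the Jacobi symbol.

Pull out 2^2: since 1189 ≡ 5 (mod 8), (2/1189) = -1, so (2/1189)^2 = +1.
Reciprocity: 27 ≡ 3 and 1189 ≡ 1 (mod 4), so (27/1189) = +(1189/27).
Reduce top mod 27: now compute (1/27).
Reached (1/27) = 1. Collecting the sign flips along the way, the symbol is +1.

1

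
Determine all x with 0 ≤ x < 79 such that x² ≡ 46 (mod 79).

21, 58

Since 79 ≡ 3 (mod 4), a square root of 46 is 46^((79+1)/4) = 46^20 mod 79.
Repeated squaring: 46^2≡62, 46^4≡52, 46^8≡18, 46^16≡8 (mod 79).
46^20 = 46^(16+4) ≡ 21 (mod 79).
Check: 21² = 441 ≡ 46 (mod 79). The two roots are 21 and 58.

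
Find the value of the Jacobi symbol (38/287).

1

Pull out 2: since 287 ≡ 7 (mod 8), (2/287) = +1.
Reciprocity: 19 ≡ 3 and 287 ≡ 3 (mod 4), so (19/287) = −(287/19).
Reduce top mod 19: now compute (2/19).
Pull out 2: since 19 ≡ 3 (mod 8), (2/19) = -1.
Reached (1/19) = 1. Collecting the sign flips along the way, the symbol is +1.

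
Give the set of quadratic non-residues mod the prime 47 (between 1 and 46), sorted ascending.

Square k = 1,…,23 (k and 47−k give the same square):
1²=1, 2²=4, 3²=9, 4²=16, 5²=25, 6²=36, 7²≡2, 8²≡17, 9²≡34, 10²≡6, 11²≡27, 12²≡3, 13²≡28, 14²≡8, 15²≡37, 16²≡21, 17²≡7, 18²≡42, 19²≡32, 20²≡24, 21²≡18, 22²≡14, 23²≡12 (mod 47).
The residues are {1, 2, 3, 4, 6, 7, 8, 9, 12, 14, 16, 17, 18, 21, 24, 25, 27, 28, 32, 34, 36, 37, 42}; the non-residues are the remaining 23 nonzero classes.

5,10,11,13,15,19,20,22,23,26,29,30,31,33,35,38,39,40,41,43,44,45,46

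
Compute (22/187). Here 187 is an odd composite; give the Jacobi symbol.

0

Pull out 2: since 187 ≡ 3 (mod 8), (2/187) = -1.
Reciprocity: 11 ≡ 3 and 187 ≡ 3 (mod 4), so (11/187) = −(187/11).
Reduce top mod 11: now compute (0/11).
Top reduces to 0: gcd > 1, so the symbol is 0.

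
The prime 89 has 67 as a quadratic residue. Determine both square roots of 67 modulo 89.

44, 45

89 ≡ 1 (mod 4), so we find a root by search.
Trying successive values, 44² = 1936 ≡ 67 (mod 89). The other root is 89 − 44 = 45.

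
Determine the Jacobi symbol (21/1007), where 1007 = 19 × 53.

Reciprocity: 21 ≡ 1 and 1007 ≡ 3 (mod 4), so (21/1007) = +(1007/21).
Reduce top mod 21: now compute (20/21).
Pull out 2^2: since 21 ≡ 5 (mod 8), (2/21) = -1, so (2/21)^2 = +1.
Reciprocity: 5 ≡ 1 and 21 ≡ 1 (mod 4), so (5/21) = +(21/5).
Reduce top mod 5: now compute (1/5).
Reached (1/5) = 1. Collecting the sign flips along the way, the symbol is +1.

1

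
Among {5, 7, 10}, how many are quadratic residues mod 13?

1

(5/13) = -1 → non-residue.
(7/13) = -1 → non-residue.
(10/13) = +1 → QR.
Total quadratic residues among the 3: 1.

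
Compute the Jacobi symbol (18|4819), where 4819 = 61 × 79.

-1

Pull out 2: since 4819 ≡ 3 (mod 8), (2/4819) = -1.
Reciprocity: 9 ≡ 1 and 4819 ≡ 3 (mod 4), so (9/4819) = +(4819/9).
Reduce top mod 9: now compute (4/9).
Pull out 2^2: since 9 ≡ 1 (mod 8), (2/9) = +1, so (2/9)^2 = +1.
Reached (1/9) = 1. Collecting the sign flips along the way, the symbol is -1.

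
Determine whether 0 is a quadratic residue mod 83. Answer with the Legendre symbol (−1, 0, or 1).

Top reduces to 0: gcd > 1, so the symbol is 0.

0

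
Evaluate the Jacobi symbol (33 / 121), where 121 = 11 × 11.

Reciprocity: 33 ≡ 1 and 121 ≡ 1 (mod 4), so (33/121) = +(121/33).
Reduce top mod 33: now compute (22/33).
Pull out 2: since 33 ≡ 1 (mod 8), (2/33) = +1.
Reciprocity: 11 ≡ 3 and 33 ≡ 1 (mod 4), so (11/33) = +(33/11).
Reduce top mod 11: now compute (0/11).
Top reduces to 0: gcd > 1, so the symbol is 0.

0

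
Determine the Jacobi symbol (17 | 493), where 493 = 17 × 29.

Reciprocity: 17 ≡ 1 and 493 ≡ 1 (mod 4), so (17/493) = +(493/17).
Reduce top mod 17: now compute (0/17).
Top reduces to 0: gcd > 1, so the symbol is 0.

0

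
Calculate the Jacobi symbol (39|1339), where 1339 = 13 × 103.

0

Reciprocity: 39 ≡ 3 and 1339 ≡ 3 (mod 4), so (39/1339) = −(1339/39).
Reduce top mod 39: now compute (13/39).
Reciprocity: 13 ≡ 1 and 39 ≡ 3 (mod 4), so (13/39) = +(39/13).
Reduce top mod 13: now compute (0/13).
Top reduces to 0: gcd > 1, so the symbol is 0.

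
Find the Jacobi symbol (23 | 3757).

1

Reciprocity: 23 ≡ 3 and 3757 ≡ 1 (mod 4), so (23/3757) = +(3757/23).
Reduce top mod 23: now compute (8/23).
Pull out 2^3: since 23 ≡ 7 (mod 8), (2/23) = +1, so (2/23)^3 = +1.
Reached (1/23) = 1. Collecting the sign flips along the way, the symbol is +1.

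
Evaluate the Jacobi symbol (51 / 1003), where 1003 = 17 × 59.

0

Reciprocity: 51 ≡ 3 and 1003 ≡ 3 (mod 4), so (51/1003) = −(1003/51).
Reduce top mod 51: now compute (34/51).
Pull out 2: since 51 ≡ 3 (mod 8), (2/51) = -1.
Reciprocity: 17 ≡ 1 and 51 ≡ 3 (mod 4), so (17/51) = +(51/17).
Reduce top mod 17: now compute (0/17).
Top reduces to 0: gcd > 1, so the symbol is 0.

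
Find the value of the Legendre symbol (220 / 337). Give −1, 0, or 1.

Pull out 2^2: since 337 ≡ 1 (mod 8), (2/337) = +1, so (2/337)^2 = +1.
Reciprocity: 55 ≡ 3 and 337 ≡ 1 (mod 4), so (55/337) = +(337/55).
Reduce top mod 55: now compute (7/55).
Reciprocity: 7 ≡ 3 and 55 ≡ 3 (mod 4), so (7/55) = −(55/7).
Reduce top mod 7: now compute (6/7).
Pull out 2: since 7 ≡ 7 (mod 8), (2/7) = +1.
Reciprocity: 3 ≡ 3 and 7 ≡ 3 (mod 4), so (3/7) = −(7/3).
Reduce top mod 3: now compute (1/3).
Reached (1/3) = 1. Collecting the sign flips along the way, the symbol is +1.

1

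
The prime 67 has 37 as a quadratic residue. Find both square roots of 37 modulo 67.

Since 67 ≡ 3 (mod 4), a square root of 37 is 37^((67+1)/4) = 37^17 mod 67.
Repeated squaring: 37^2≡29, 37^4≡37, 37^8≡29, 37^16≡37 (mod 67).
37^17 = 37^(16+1) ≡ 29 (mod 67).
Check: 29² = 841 ≡ 37 (mod 67). The two roots are 29 and 38.

29, 38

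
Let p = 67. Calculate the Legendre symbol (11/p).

Reciprocity: 11 ≡ 3 and 67 ≡ 3 (mod 4), so (11/67) = −(67/11).
Reduce top mod 11: now compute (1/11).
Reached (1/11) = 1. Collecting the sign flips along the way, the symbol is -1.

-1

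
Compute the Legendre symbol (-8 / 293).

-1

First reduce: -8 ≡ 285 (mod 293).
Reciprocity: 285 ≡ 1 and 293 ≡ 1 (mod 4), so (285/293) = +(293/285).
Reduce top mod 285: now compute (8/285).
Pull out 2^3: since 285 ≡ 5 (mod 8), (2/285) = -1, so (2/285)^3 = -1.
Reached (1/285) = 1. Collecting the sign flips along the way, the symbol is -1.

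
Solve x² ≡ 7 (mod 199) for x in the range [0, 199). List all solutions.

Since 199 ≡ 3 (mod 4), a square root of 7 is 7^((199+1)/4) = 7^50 mod 199.
Repeated squaring: 7^2≡49, 7^4≡13, 7^8≡169, 7^16≡104, 7^32≡70 (mod 199).
7^50 = 7^(32+16+2) ≡ 112 (mod 199).
Check: 112² = 12544 ≡ 7 (mod 199). The two roots are 87 and 112.

87, 112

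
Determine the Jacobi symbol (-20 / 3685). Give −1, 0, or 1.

0

First reduce: -20 ≡ 3665 (mod 3685).
Reciprocity: 3665 ≡ 1 and 3685 ≡ 1 (mod 4), so (3665/3685) = +(3685/3665).
Reduce top mod 3665: now compute (20/3665).
Pull out 2^2: since 3665 ≡ 1 (mod 8), (2/3665) = +1, so (2/3665)^2 = +1.
Reciprocity: 5 ≡ 1 and 3665 ≡ 1 (mod 4), so (5/3665) = +(3665/5).
Reduce top mod 5: now compute (0/5).
Top reduces to 0: gcd > 1, so the symbol is 0.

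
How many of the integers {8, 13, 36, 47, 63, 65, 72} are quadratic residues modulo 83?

3

(8/83) = -1 → non-residue.
(13/83) = -1 → non-residue.
(36/83) = +1 → QR.
(47/83) = -1 → non-residue.
(63/83) = +1 → QR.
(65/83) = +1 → QR.
(72/83) = -1 → non-residue.
Total quadratic residues among the 7: 3.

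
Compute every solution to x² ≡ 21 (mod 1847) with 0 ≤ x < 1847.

886, 961

Since 1847 ≡ 3 (mod 4), a square root of 21 is 21^((1847+1)/4) = 21^462 mod 1847.
Repeated squaring: 21^2≡441, 21^4≡546, 21^8≡749, 21^16≡1360, 21^32≡753, 21^64≡1827, 21^128≡400, 21^256≡1158 (mod 1847).
21^462 = 21^(256+128+64+8+4+2) ≡ 961 (mod 1847).
Check: 961² = 923521 ≡ 21 (mod 1847). The two roots are 886 and 961.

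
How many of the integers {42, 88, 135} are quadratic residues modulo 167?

(42/167) = +1 → QR.
(88/167) = +1 → QR.
(135/167) = -1 → non-residue.
Total quadratic residues among the 3: 2.

2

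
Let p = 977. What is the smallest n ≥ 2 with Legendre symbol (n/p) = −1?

3

(2/977) = +1, so 2 is a residue.
(3/977) = −1, so 3 is the smallest positive non-residue mod 977.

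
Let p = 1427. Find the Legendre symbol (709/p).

1

Reciprocity: 709 ≡ 1 and 1427 ≡ 3 (mod 4), so (709/1427) = +(1427/709).
Reduce top mod 709: now compute (9/709).
Reciprocity: 9 ≡ 1 and 709 ≡ 1 (mod 4), so (9/709) = +(709/9).
Reduce top mod 9: now compute (7/9).
Reciprocity: 7 ≡ 3 and 9 ≡ 1 (mod 4), so (7/9) = +(9/7).
Reduce top mod 7: now compute (2/7).
Pull out 2: since 7 ≡ 7 (mod 8), (2/7) = +1.
Reached (1/7) = 1. Collecting the sign flips along the way, the symbol is +1.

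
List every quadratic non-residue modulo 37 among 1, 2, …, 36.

Square k = 1,…,18 (k and 37−k give the same square):
1²=1, 2²=4, 3²=9, 4²=16, 5²=25, 6²=36, 7²≡12, 8²≡27, 9²≡7, 10²≡26, 11²≡10, 12²≡33, 13²≡21, 14²≡11, 15²≡3, 16²≡34, 17²≡30, 18²≡28 (mod 37).
The residues are {1, 3, 4, 7, 9, 10, 11, 12, 16, 21, 25, 26, 27, 28, 30, 33, 34, 36}; the non-residues are the remaining 18 nonzero classes.

2, 5, 6, 8, 13, 14, 15, 17, 18, 19, 20, 22, 23, 24, 29, 31, 32, 35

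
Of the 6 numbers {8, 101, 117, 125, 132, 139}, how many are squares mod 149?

2

(8/149) = -1 → non-residue.
(101/149) = -1 → non-residue.
(117/149) = -1 → non-residue.
(125/149) = +1 → QR.
(132/149) = +1 → QR.
(139/149) = -1 → non-residue.
Total quadratic residues among the 6: 2.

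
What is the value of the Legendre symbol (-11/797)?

1

First reduce: -11 ≡ 786 (mod 797).
Pull out 2: since 797 ≡ 5 (mod 8), (2/797) = -1.
Reciprocity: 393 ≡ 1 and 797 ≡ 1 (mod 4), so (393/797) = +(797/393).
Reduce top mod 393: now compute (11/393).
Reciprocity: 11 ≡ 3 and 393 ≡ 1 (mod 4), so (11/393) = +(393/11).
Reduce top mod 11: now compute (8/11).
Pull out 2^3: since 11 ≡ 3 (mod 8), (2/11) = -1, so (2/11)^3 = -1.
Reached (1/11) = 1. Collecting the sign flips along the way, the symbol is +1.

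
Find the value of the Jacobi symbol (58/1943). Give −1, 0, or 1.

0

Pull out 2: since 1943 ≡ 7 (mod 8), (2/1943) = +1.
Reciprocity: 29 ≡ 1 and 1943 ≡ 3 (mod 4), so (29/1943) = +(1943/29).
Reduce top mod 29: now compute (0/29).
Top reduces to 0: gcd > 1, so the symbol is 0.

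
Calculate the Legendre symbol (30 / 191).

Euler's criterion: (30/191) ≡ 30^95 (mod 191).
30^2 ≡ 136 (mod 191)
30^4 ≡ 160 (mod 191)
30^8 ≡ 6 (mod 191)
30^16 ≡ 36 (mod 191)
30^32 ≡ 150 (mod 191)
30^64 ≡ 153 (mod 191)
30^95 = 30^(64+16+8+4+2+1) ≡ 1 (mod 191).
Result is 1, so (30/191) = 1.

1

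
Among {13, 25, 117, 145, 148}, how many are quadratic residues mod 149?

3

(13/149) = -1 → non-residue.
(25/149) = +1 → QR.
(117/149) = -1 → non-residue.
(145/149) = +1 → QR.
(148/149) = +1 → QR.
Total quadratic residues among the 5: 3.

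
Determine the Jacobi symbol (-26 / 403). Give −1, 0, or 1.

First reduce: -26 ≡ 377 (mod 403).
Reciprocity: 377 ≡ 1 and 403 ≡ 3 (mod 4), so (377/403) = +(403/377).
Reduce top mod 377: now compute (26/377).
Pull out 2: since 377 ≡ 1 (mod 8), (2/377) = +1.
Reciprocity: 13 ≡ 1 and 377 ≡ 1 (mod 4), so (13/377) = +(377/13).
Reduce top mod 13: now compute (0/13).
Top reduces to 0: gcd > 1, so the symbol is 0.

0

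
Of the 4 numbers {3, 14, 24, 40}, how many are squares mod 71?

(3/71) = +1 → QR.
(14/71) = -1 → non-residue.
(24/71) = +1 → QR.
(40/71) = +1 → QR.
Total quadratic residues among the 4: 3.

3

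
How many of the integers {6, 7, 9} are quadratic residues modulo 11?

(6/11) = -1 → non-residue.
(7/11) = -1 → non-residue.
(9/11) = +1 → QR.
Total quadratic residues among the 3: 1.

1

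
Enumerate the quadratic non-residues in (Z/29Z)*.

2,3,8,10,11,12,14,15,17,18,19,21,26,27

Square k = 1,…,14 (k and 29−k give the same square):
1²=1, 2²=4, 3²=9, 4²=16, 5²=25, 6²≡7, 7²≡20, 8²≡6, 9²≡23, 10²≡13, 11²≡5, 12²≡28, 13²≡24, 14²≡22 (mod 29).
The residues are {1, 4, 5, 6, 7, 9, 13, 16, 20, 22, 23, 24, 25, 28}; the non-residues are the remaining 14 nonzero classes.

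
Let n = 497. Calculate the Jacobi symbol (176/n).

Pull out 2^4: since 497 ≡ 1 (mod 8), (2/497) = +1, so (2/497)^4 = +1.
Reciprocity: 11 ≡ 3 and 497 ≡ 1 (mod 4), so (11/497) = +(497/11).
Reduce top mod 11: now compute (2/11).
Pull out 2: since 11 ≡ 3 (mod 8), (2/11) = -1.
Reached (1/11) = 1. Collecting the sign flips along the way, the symbol is -1.

-1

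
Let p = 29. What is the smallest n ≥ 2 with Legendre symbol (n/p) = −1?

(2/29) = −1, so 2 is the smallest positive non-residue mod 29.

2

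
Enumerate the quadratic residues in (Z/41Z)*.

1 2 4 5 8 9 10 16 18 20 21 23 25 31 32 33 36 37 39 40

Square k = 1,…,20 (k and 41−k give the same square):
1²=1, 2²=4, 3²=9, 4²=16, 5²=25, 6²=36, 7²≡8, 8²≡23, 9²≡40, 10²≡18, 11²≡39, 12²≡21, 13²≡5, 14²≡32, 15²≡20, 16²≡10, 17²≡2, 18²≡37, 19²≡33, 20²≡31 (mod 41).
So the quadratic residues mod 41 are {1, 2, 4, 5, 8, 9, 10, 16, 18, 20, 21, 23, 25, 31, 32, 33, 36, 37, 39, 40}.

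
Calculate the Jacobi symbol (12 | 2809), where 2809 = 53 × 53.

Pull out 2^2: since 2809 ≡ 1 (mod 8), (2/2809) = +1, so (2/2809)^2 = +1.
Reciprocity: 3 ≡ 3 and 2809 ≡ 1 (mod 4), so (3/2809) = +(2809/3).
Reduce top mod 3: now compute (1/3).
Reached (1/3) = 1. Collecting the sign flips along the way, the symbol is +1.

1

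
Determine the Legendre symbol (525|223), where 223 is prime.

Euler's criterion: (525/223) ≡ 79^111 (mod 223).
79^2 ≡ 220 (mod 223)
79^4 ≡ 9 (mod 223)
79^8 ≡ 81 (mod 223)
79^16 ≡ 94 (mod 223)
79^32 ≡ 139 (mod 223)
79^64 ≡ 143 (mod 223)
79^111 = 79^(64+32+8+4+2+1) ≡ 222 (mod 223).
Result is 222 ≡ −1, so (525/223) = −1.

-1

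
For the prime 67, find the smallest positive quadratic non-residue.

2

(2/67) = −1, so 2 is the smallest positive non-residue mod 67.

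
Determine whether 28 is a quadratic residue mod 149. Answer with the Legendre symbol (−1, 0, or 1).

Euler's criterion: (28/149) ≡ 28^74 (mod 149).
28^2 ≡ 39 (mod 149)
28^4 ≡ 31 (mod 149)
28^8 ≡ 67 (mod 149)
28^16 ≡ 19 (mod 149)
28^32 ≡ 63 (mod 149)
28^64 ≡ 95 (mod 149)
28^74 = 28^(64+8+2) ≡ 1 (mod 149).
Result is 1, so (28/149) = 1.

1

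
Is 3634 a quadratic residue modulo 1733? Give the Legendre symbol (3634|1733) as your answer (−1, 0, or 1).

1

First reduce: 3634 ≡ 168 (mod 1733).
Pull out 2^3: since 1733 ≡ 5 (mod 8), (2/1733) = -1, so (2/1733)^3 = -1.
Reciprocity: 21 ≡ 1 and 1733 ≡ 1 (mod 4), so (21/1733) = +(1733/21).
Reduce top mod 21: now compute (11/21).
Reciprocity: 11 ≡ 3 and 21 ≡ 1 (mod 4), so (11/21) = +(21/11).
Reduce top mod 11: now compute (10/11).
Pull out 2: since 11 ≡ 3 (mod 8), (2/11) = -1.
Reciprocity: 5 ≡ 1 and 11 ≡ 3 (mod 4), so (5/11) = +(11/5).
Reduce top mod 5: now compute (1/5).
Reached (1/5) = 1. Collecting the sign flips along the way, the symbol is +1.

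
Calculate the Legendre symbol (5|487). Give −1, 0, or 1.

-1

Reciprocity: 5 ≡ 1 and 487 ≡ 3 (mod 4), so (5/487) = +(487/5).
Reduce top mod 5: now compute (2/5).
Pull out 2: since 5 ≡ 5 (mod 8), (2/5) = -1.
Reached (1/5) = 1. Collecting the sign flips along the way, the symbol is -1.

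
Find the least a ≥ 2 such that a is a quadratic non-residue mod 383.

5

(2/383) = +1, so 2 is a residue.
(3/383) = +1, so 3 is a residue.
(4/383) = +1, so 4 is a residue.
(5/383) = −1, so 5 is the smallest positive non-residue mod 383.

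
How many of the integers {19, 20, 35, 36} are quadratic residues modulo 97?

(19/97) = -1 → non-residue.
(20/97) = -1 → non-residue.
(35/97) = +1 → QR.
(36/97) = +1 → QR.
Total quadratic residues among the 4: 2.

2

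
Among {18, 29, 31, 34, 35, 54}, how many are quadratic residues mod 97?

(18/97) = +1 → QR.
(29/97) = -1 → non-residue.
(31/97) = +1 → QR.
(34/97) = -1 → non-residue.
(35/97) = +1 → QR.
(54/97) = +1 → QR.
Total quadratic residues among the 6: 4.

4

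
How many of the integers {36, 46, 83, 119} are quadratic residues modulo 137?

2

(36/137) = +1 → QR.
(46/137) = -1 → non-residue.
(83/137) = -1 → non-residue.
(119/137) = +1 → QR.
Total quadratic residues among the 4: 2.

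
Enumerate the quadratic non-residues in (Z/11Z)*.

Square k = 1,…,5 (k and 11−k give the same square):
1²=1, 2²=4, 3²=9, 4²≡5, 5²≡3 (mod 11).
The residues are {1, 3, 4, 5, 9}; the non-residues are the remaining 5 nonzero classes.

2 6 7 8 10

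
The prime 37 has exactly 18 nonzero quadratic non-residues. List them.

Square k = 1,…,18 (k and 37−k give the same square):
1²=1, 2²=4, 3²=9, 4²=16, 5²=25, 6²=36, 7²≡12, 8²≡27, 9²≡7, 10²≡26, 11²≡10, 12²≡33, 13²≡21, 14²≡11, 15²≡3, 16²≡34, 17²≡30, 18²≡28 (mod 37).
The residues are {1, 3, 4, 7, 9, 10, 11, 12, 16, 21, 25, 26, 27, 28, 30, 33, 34, 36}; the non-residues are the remaining 18 nonzero classes.

2,5,6,8,13,14,15,17,18,19,20,22,23,24,29,31,32,35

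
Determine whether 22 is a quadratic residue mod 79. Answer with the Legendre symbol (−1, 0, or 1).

Pull out 2: since 79 ≡ 7 (mod 8), (2/79) = +1.
Reciprocity: 11 ≡ 3 and 79 ≡ 3 (mod 4), so (11/79) = −(79/11).
Reduce top mod 11: now compute (2/11).
Pull out 2: since 11 ≡ 3 (mod 8), (2/11) = -1.
Reached (1/11) = 1. Collecting the sign flips along the way, the symbol is +1.

1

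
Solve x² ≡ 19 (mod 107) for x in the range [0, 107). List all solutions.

Since 107 ≡ 3 (mod 4), a square root of 19 is 19^((107+1)/4) = 19^27 mod 107.
Repeated squaring: 19^2≡40, 19^4≡102, 19^8≡25, 19^16≡90 (mod 107).
19^27 = 19^(16+8+2+1) ≡ 33 (mod 107).
Check: 33² = 1089 ≡ 19 (mod 107). The two roots are 33 and 74.

33, 74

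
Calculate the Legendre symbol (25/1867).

1

Reciprocity: 25 ≡ 1 and 1867 ≡ 3 (mod 4), so (25/1867) = +(1867/25).
Reduce top mod 25: now compute (17/25).
Reciprocity: 17 ≡ 1 and 25 ≡ 1 (mod 4), so (17/25) = +(25/17).
Reduce top mod 17: now compute (8/17).
Pull out 2^3: since 17 ≡ 1 (mod 8), (2/17) = +1, so (2/17)^3 = +1.
Reached (1/17) = 1. Collecting the sign flips along the way, the symbol is +1.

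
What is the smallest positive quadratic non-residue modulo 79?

3

(2/79) = +1, so 2 is a residue.
(3/79) = −1, so 3 is the smallest positive non-residue mod 79.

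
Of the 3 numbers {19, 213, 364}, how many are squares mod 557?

(19/557) = +1 → QR.
(213/557) = -1 → non-residue.
(364/557) = -1 → non-residue.
Total quadratic residues among the 3: 1.

1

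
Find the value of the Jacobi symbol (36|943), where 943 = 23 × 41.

Pull out 2^2: since 943 ≡ 7 (mod 8), (2/943) = +1, so (2/943)^2 = +1.
Reciprocity: 9 ≡ 1 and 943 ≡ 3 (mod 4), so (9/943) = +(943/9).
Reduce top mod 9: now compute (7/9).
Reciprocity: 7 ≡ 3 and 9 ≡ 1 (mod 4), so (7/9) = +(9/7).
Reduce top mod 7: now compute (2/7).
Pull out 2: since 7 ≡ 7 (mod 8), (2/7) = +1.
Reached (1/7) = 1. Collecting the sign flips along the way, the symbol is +1.

1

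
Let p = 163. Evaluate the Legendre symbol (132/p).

1

Euler's criterion: (132/163) ≡ 132^81 (mod 163).
132^2 ≡ 146 (mod 163)
132^4 ≡ 126 (mod 163)
132^8 ≡ 65 (mod 163)
132^16 ≡ 150 (mod 163)
132^32 ≡ 6 (mod 163)
132^64 ≡ 36 (mod 163)
132^81 = 132^(64+16+1) ≡ 1 (mod 163).
Result is 1, so (132/163) = 1.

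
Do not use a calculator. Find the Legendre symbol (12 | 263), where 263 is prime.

1

Pull out 2^2: since 263 ≡ 7 (mod 8), (2/263) = +1, so (2/263)^2 = +1.
Reciprocity: 3 ≡ 3 and 263 ≡ 3 (mod 4), so (3/263) = −(263/3).
Reduce top mod 3: now compute (2/3).
Pull out 2: since 3 ≡ 3 (mod 8), (2/3) = -1.
Reached (1/3) = 1. Collecting the sign flips along the way, the symbol is +1.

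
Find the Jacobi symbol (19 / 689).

1

Reciprocity: 19 ≡ 3 and 689 ≡ 1 (mod 4), so (19/689) = +(689/19).
Reduce top mod 19: now compute (5/19).
Reciprocity: 5 ≡ 1 and 19 ≡ 3 (mod 4), so (5/19) = +(19/5).
Reduce top mod 5: now compute (4/5).
Pull out 2^2: since 5 ≡ 5 (mod 8), (2/5) = -1, so (2/5)^2 = +1.
Reached (1/5) = 1. Collecting the sign flips along the way, the symbol is +1.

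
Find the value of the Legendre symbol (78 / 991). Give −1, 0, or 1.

-1

Pull out 2: since 991 ≡ 7 (mod 8), (2/991) = +1.
Reciprocity: 39 ≡ 3 and 991 ≡ 3 (mod 4), so (39/991) = −(991/39).
Reduce top mod 39: now compute (16/39).
Pull out 2^4: since 39 ≡ 7 (mod 8), (2/39) = +1, so (2/39)^4 = +1.
Reached (1/39) = 1. Collecting the sign flips along the way, the symbol is -1.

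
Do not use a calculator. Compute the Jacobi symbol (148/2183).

Pull out 2^2: since 2183 ≡ 7 (mod 8), (2/2183) = +1, so (2/2183)^2 = +1.
Reciprocity: 37 ≡ 1 and 2183 ≡ 3 (mod 4), so (37/2183) = +(2183/37).
Reduce top mod 37: now compute (0/37).
Top reduces to 0: gcd > 1, so the symbol is 0.

0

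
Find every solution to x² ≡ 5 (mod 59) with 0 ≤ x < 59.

8, 51

Since 59 ≡ 3 (mod 4), a square root of 5 is 5^((59+1)/4) = 5^15 mod 59.
Repeated squaring: 5^2≡25, 5^4≡35, 5^8≡45 (mod 59).
5^15 = 5^(8+4+2+1) ≡ 51 (mod 59).
Check: 51² = 2601 ≡ 5 (mod 59). The two roots are 8 and 51.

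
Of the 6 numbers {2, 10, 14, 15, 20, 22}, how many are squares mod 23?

(2/23) = +1 → QR.
(10/23) = -1 → non-residue.
(14/23) = -1 → non-residue.
(15/23) = -1 → non-residue.
(20/23) = -1 → non-residue.
(22/23) = -1 → non-residue.
Total quadratic residues among the 6: 1.

1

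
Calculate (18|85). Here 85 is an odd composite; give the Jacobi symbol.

-1

Pull out 2: since 85 ≡ 5 (mod 8), (2/85) = -1.
Reciprocity: 9 ≡ 1 and 85 ≡ 1 (mod 4), so (9/85) = +(85/9).
Reduce top mod 9: now compute (4/9).
Pull out 2^2: since 9 ≡ 1 (mod 8), (2/9) = +1, so (2/9)^2 = +1.
Reached (1/9) = 1. Collecting the sign flips along the way, the symbol is -1.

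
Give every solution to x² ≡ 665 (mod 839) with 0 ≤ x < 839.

185, 654

Since 839 ≡ 3 (mod 4), a square root of 665 is 665^((839+1)/4) = 665^210 mod 839.
Repeated squaring: 665^2≡72, 665^4≡150, 665^8≡686, 665^16≡756, 665^32≡177, 665^64≡286, 665^128≡413 (mod 839).
665^210 = 665^(128+64+16+2) ≡ 185 (mod 839).
Check: 185² = 34225 ≡ 665 (mod 839). The two roots are 185 and 654.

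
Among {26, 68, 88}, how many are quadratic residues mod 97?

(26/97) = -1 → non-residue.
(68/97) = -1 → non-residue.
(88/97) = +1 → QR.
Total quadratic residues among the 3: 1.

1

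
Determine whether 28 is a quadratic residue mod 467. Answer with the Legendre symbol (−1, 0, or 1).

1

Euler's criterion: (28/467) ≡ 28^233 (mod 467).
28^2 ≡ 317 (mod 467)
28^4 ≡ 84 (mod 467)
28^8 ≡ 51 (mod 467)
28^16 ≡ 266 (mod 467)
28^32 ≡ 239 (mod 467)
28^64 ≡ 147 (mod 467)
28^128 ≡ 127 (mod 467)
28^233 = 28^(128+64+32+8+1) ≡ 1 (mod 467).
Result is 1, so (28/467) = 1.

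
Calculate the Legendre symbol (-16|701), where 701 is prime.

1

First reduce: -16 ≡ 685 (mod 701).
Reciprocity: 685 ≡ 1 and 701 ≡ 1 (mod 4), so (685/701) = +(701/685).
Reduce top mod 685: now compute (16/685).
Pull out 2^4: since 685 ≡ 5 (mod 8), (2/685) = -1, so (2/685)^4 = +1.
Reached (1/685) = 1. Collecting the sign flips along the way, the symbol is +1.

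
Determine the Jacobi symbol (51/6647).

Reciprocity: 51 ≡ 3 and 6647 ≡ 3 (mod 4), so (51/6647) = −(6647/51).
Reduce top mod 51: now compute (17/51).
Reciprocity: 17 ≡ 1 and 51 ≡ 3 (mod 4), so (17/51) = +(51/17).
Reduce top mod 17: now compute (0/17).
Top reduces to 0: gcd > 1, so the symbol is 0.

0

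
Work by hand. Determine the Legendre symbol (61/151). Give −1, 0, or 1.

-1

Euler's criterion: (61/151) ≡ 61^75 (mod 151).
61^2 ≡ 97 (mod 151)
61^4 ≡ 47 (mod 151)
61^8 ≡ 95 (mod 151)
61^16 ≡ 116 (mod 151)
61^32 ≡ 17 (mod 151)
61^64 ≡ 138 (mod 151)
61^75 = 61^(64+8+2+1) ≡ 150 (mod 151).
Result is 150 ≡ −1, so (61/151) = −1.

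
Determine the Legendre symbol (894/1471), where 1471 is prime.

-1

Pull out 2: since 1471 ≡ 7 (mod 8), (2/1471) = +1.
Reciprocity: 447 ≡ 3 and 1471 ≡ 3 (mod 4), so (447/1471) = −(1471/447).
Reduce top mod 447: now compute (130/447).
Pull out 2: since 447 ≡ 7 (mod 8), (2/447) = +1.
Reciprocity: 65 ≡ 1 and 447 ≡ 3 (mod 4), so (65/447) = +(447/65).
Reduce top mod 65: now compute (57/65).
Reciprocity: 57 ≡ 1 and 65 ≡ 1 (mod 4), so (57/65) = +(65/57).
Reduce top mod 57: now compute (8/57).
Pull out 2^3: since 57 ≡ 1 (mod 8), (2/57) = +1, so (2/57)^3 = +1.
Reached (1/57) = 1. Collecting the sign flips along the way, the symbol is -1.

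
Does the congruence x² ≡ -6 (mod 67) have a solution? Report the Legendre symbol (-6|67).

-1

Euler's criterion: (-6/67) ≡ 61^33 (mod 67).
61^2 ≡ 36 (mod 67)
61^4 ≡ 23 (mod 67)
61^8 ≡ 60 (mod 67)
61^16 ≡ 49 (mod 67)
61^32 ≡ 56 (mod 67)
61^33 = 61^(32+1) ≡ 66 (mod 67).
Result is 66 ≡ −1, so (-6/67) = −1.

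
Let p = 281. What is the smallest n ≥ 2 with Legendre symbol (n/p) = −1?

3

(2/281) = +1, so 2 is a residue.
(3/281) = −1, so 3 is the smallest positive non-residue mod 281.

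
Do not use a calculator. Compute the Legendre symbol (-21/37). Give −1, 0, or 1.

1

Euler's criterion: (-21/37) ≡ 16^18 (mod 37).
16^2 ≡ 34 (mod 37)
16^4 ≡ 9 (mod 37)
16^8 ≡ 7 (mod 37)
16^16 ≡ 12 (mod 37)
16^18 = 16^(16+2) ≡ 1 (mod 37).
Result is 1, so (-21/37) = 1.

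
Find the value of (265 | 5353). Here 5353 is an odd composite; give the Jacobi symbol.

0

Reciprocity: 265 ≡ 1 and 5353 ≡ 1 (mod 4), so (265/5353) = +(5353/265).
Reduce top mod 265: now compute (53/265).
Reciprocity: 53 ≡ 1 and 265 ≡ 1 (mod 4), so (53/265) = +(265/53).
Reduce top mod 53: now compute (0/53).
Top reduces to 0: gcd > 1, so the symbol is 0.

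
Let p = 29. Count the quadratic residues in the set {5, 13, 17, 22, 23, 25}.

5

(5/29) = +1 → QR.
(13/29) = +1 → QR.
(17/29) = -1 → non-residue.
(22/29) = +1 → QR.
(23/29) = +1 → QR.
(25/29) = +1 → QR.
Total quadratic residues among the 6: 5.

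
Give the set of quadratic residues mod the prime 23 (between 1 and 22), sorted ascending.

1,2,3,4,6,8,9,12,13,16,18

Square k = 1,…,11 (k and 23−k give the same square):
1²=1, 2²=4, 3²=9, 4²=16, 5²≡2, 6²≡13, 7²≡3, 8²≡18, 9²≡12, 10²≡8, 11²≡6 (mod 23).
So the quadratic residues mod 23 are {1, 2, 3, 4, 6, 8, 9, 12, 13, 16, 18}.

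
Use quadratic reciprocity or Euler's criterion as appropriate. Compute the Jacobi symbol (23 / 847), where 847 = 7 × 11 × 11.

1

Reciprocity: 23 ≡ 3 and 847 ≡ 3 (mod 4), so (23/847) = −(847/23).
Reduce top mod 23: now compute (19/23).
Reciprocity: 19 ≡ 3 and 23 ≡ 3 (mod 4), so (19/23) = −(23/19).
Reduce top mod 19: now compute (4/19).
Pull out 2^2: since 19 ≡ 3 (mod 8), (2/19) = -1, so (2/19)^2 = +1.
Reached (1/19) = 1. Collecting the sign flips along the way, the symbol is +1.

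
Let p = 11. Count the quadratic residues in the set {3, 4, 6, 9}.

(3/11) = +1 → QR.
(4/11) = +1 → QR.
(6/11) = -1 → non-residue.
(9/11) = +1 → QR.
Total quadratic residues among the 4: 3.

3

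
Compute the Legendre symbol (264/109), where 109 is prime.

Euler's criterion: (264/109) ≡ 46^54 (mod 109).
46^2 ≡ 45 (mod 109)
46^4 ≡ 63 (mod 109)
46^8 ≡ 45 (mod 109)
46^16 ≡ 63 (mod 109)
46^32 ≡ 45 (mod 109)
46^54 = 46^(32+16+4+2) ≡ 1 (mod 109).
Result is 1, so (264/109) = 1.

1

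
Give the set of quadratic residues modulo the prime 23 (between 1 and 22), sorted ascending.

Square k = 1,…,11 (k and 23−k give the same square):
1²=1, 2²=4, 3²=9, 4²=16, 5²≡2, 6²≡13, 7²≡3, 8²≡18, 9²≡12, 10²≡8, 11²≡6 (mod 23).
So the quadratic residues mod 23 are {1, 2, 3, 4, 6, 8, 9, 12, 13, 16, 18}.

1, 2, 3, 4, 6, 8, 9, 12, 13, 16, 18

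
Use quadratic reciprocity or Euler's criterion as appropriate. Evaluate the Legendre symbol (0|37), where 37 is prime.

0

Top reduces to 0: gcd > 1, so the symbol is 0.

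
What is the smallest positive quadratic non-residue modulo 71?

(2/71) = +1, so 2 is a residue.
(3/71) = +1, so 3 is a residue.
(4/71) = +1, so 4 is a residue.
(5/71) = +1, so 5 is a residue.
(6/71) = +1, so 6 is a residue.
(7/71) = −1, so 7 is the smallest positive non-residue mod 71.

7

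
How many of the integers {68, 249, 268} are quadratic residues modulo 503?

2

(68/503) = -1 → non-residue.
(249/503) = +1 → QR.
(268/503) = +1 → QR.
Total quadratic residues among the 3: 2.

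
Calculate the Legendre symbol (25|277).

Reciprocity: 25 ≡ 1 and 277 ≡ 1 (mod 4), so (25/277) = +(277/25).
Reduce top mod 25: now compute (2/25).
Pull out 2: since 25 ≡ 1 (mod 8), (2/25) = +1.
Reached (1/25) = 1. Collecting the sign flips along the way, the symbol is +1.

1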